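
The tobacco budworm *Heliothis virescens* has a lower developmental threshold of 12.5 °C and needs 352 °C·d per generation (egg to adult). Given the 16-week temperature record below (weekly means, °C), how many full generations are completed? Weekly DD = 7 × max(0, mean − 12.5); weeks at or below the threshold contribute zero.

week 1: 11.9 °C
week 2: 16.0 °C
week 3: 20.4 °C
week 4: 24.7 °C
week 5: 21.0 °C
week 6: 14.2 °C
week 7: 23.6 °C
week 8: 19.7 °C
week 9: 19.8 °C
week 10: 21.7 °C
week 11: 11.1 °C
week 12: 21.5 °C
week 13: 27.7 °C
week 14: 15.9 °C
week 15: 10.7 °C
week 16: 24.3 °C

Weekly DD (7 × max(0, T̄ − 12.5)): 0.0, 24.5, 55.3, 85.4, 59.5, 11.9, 77.7, 50.4, 51.1, 64.4, 0.0, 63.0, 106.4, 23.8, 0.0, 82.6.
Season total = 756.0 DD.
Complete generations = ⌊756.0 / 352⌋ = 2.

2 generations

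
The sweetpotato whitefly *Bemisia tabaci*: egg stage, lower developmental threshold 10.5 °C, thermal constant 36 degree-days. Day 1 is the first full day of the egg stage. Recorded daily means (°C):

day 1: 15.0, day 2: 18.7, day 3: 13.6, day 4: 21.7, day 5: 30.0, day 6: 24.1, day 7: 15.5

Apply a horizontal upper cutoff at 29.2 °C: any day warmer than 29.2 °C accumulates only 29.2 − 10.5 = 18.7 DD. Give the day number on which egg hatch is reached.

day 5

Daily DD above 10.5 °C (capped at 18.7): 4.5, 8.2, 3.1, 11.2, 18.7, 13.6, 5.0.
Cumulative: 4.5, 12.7, 15.8, 27.0, 45.7, 59.3, 64.3.
The total first reaches 36 DD on day 5.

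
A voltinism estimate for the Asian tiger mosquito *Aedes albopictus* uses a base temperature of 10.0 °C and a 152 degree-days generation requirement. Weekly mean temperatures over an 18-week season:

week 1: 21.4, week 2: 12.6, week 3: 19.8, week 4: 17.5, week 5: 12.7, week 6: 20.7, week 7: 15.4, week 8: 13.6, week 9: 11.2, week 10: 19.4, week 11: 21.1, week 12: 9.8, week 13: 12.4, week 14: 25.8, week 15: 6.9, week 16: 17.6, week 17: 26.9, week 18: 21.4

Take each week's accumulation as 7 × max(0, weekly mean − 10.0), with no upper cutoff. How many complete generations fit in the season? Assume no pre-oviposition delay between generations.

Weekly DD (7 × max(0, T̄ − 10.0)): 79.8, 18.2, 68.6, 52.5, 18.9, 74.9, 37.8, 25.2, 8.4, 65.8, 77.7, 0.0, 16.8, 110.6, 0.0, 53.2, 118.3, 79.8.
Season total = 906.5 DD.
Complete generations = ⌊906.5 / 152⌋ = 5.

5 generations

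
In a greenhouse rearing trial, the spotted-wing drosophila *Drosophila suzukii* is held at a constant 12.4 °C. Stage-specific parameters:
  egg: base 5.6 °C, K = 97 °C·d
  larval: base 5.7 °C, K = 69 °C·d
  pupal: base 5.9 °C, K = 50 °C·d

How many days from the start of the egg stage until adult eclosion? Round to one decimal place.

egg: 97 / (12.4 − 5.6) = 97 / 6.8 = 14.265 d.
larval: 69 / (12.4 − 5.7) = 69 / 6.7 = 10.299 d.
pupal: 50 / (12.4 − 5.9) = 50 / 6.5 = 7.692 d.
Sum = 32.256 ≈ 32.3 days.

32.3 days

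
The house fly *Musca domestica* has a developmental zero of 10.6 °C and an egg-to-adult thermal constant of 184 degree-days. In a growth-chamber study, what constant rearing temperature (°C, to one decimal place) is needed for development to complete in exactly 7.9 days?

33.9 °C

Required daily accumulation = 184 / 7.9 = 23.291 DD/day.
T = T_base + 23.291 = 10.6 + 23.291 = 33.891 ≈ 33.9 °C.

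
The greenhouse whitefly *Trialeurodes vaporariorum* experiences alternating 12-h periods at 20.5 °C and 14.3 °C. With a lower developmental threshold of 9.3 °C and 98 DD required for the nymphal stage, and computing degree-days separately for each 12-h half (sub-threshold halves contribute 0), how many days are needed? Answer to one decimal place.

Day half: max(0, 20.5 − 9.3) × 0.5 = 11.2 × 0.5 = 5.60 DD.
Night half: max(0, 14.3 − 9.3) × 0.5 = 5.0 × 0.5 = 2.50 DD.
Per 24 h: 8.10 DD/day.
Duration = 98 / 8.10 = 12.099 ≈ 12.1 days.

12.1 days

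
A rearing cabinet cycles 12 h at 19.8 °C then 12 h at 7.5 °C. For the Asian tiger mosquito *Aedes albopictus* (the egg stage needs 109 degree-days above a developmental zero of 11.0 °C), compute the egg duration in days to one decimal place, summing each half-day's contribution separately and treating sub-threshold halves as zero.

24.8 days

Day half: max(0, 19.8 − 11.0) × 0.5 = 8.8 × 0.5 = 4.40 DD.
Night half: max(0, 7.5 − 11.0) × 0.5 = 0.0 × 0.5 = 0.00 DD.
Per 24 h: 4.40 DD/day.
Duration = 109 / 4.40 = 24.773 ≈ 24.8 days.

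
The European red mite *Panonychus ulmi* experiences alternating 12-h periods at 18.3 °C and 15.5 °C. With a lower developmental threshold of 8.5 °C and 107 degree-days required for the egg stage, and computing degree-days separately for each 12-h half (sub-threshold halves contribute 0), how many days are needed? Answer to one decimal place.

12.7 days

Day half: max(0, 18.3 − 8.5) × 0.5 = 9.8 × 0.5 = 4.90 DD.
Night half: max(0, 15.5 − 8.5) × 0.5 = 7.0 × 0.5 = 3.50 DD.
Per 24 h: 8.40 DD/day.
Duration = 107 / 8.40 = 12.738 ≈ 12.7 days.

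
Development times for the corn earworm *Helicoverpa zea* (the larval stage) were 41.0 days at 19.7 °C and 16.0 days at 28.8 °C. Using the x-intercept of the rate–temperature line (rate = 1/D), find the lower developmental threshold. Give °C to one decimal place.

Equal thermal constants: D₁(T₁ − T_b) = D₂(T₂ − T_b).
41.0·(19.7 − T_b) = 16.0·(28.8 − T_b)
T_b = (41.0·19.7 − 16.0·28.8) / (41.0 − 16.0) = 346.90 / 25.0 = 13.876 °C ≈ 13.9 °C.

13.9 °C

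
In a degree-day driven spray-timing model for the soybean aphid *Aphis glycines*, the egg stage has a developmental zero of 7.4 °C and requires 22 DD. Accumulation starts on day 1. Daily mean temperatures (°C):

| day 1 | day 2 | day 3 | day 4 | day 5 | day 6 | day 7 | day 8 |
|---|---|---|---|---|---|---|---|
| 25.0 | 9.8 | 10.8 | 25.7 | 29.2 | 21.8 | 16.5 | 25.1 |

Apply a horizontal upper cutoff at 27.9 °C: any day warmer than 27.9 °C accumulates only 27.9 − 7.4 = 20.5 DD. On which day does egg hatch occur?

day 3

Daily DD above 7.4 °C (capped at 20.5): 17.6, 2.4, 3.4, 18.3, 20.5, 14.4, 9.1, 17.7.
Cumulative: 17.6, 20.0, 23.4, 41.7, 62.2, 76.6, 85.7, 103.4.
The total first reaches 22 DD on day 3.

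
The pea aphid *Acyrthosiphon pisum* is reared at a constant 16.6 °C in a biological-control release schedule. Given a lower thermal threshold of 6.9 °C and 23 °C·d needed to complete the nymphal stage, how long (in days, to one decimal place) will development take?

Daily accumulation = 16.6 − 6.9 = 9.7 DD/day.
Duration = 23 / 9.7 = 2.371 ≈ 2.4 days.

2.4 days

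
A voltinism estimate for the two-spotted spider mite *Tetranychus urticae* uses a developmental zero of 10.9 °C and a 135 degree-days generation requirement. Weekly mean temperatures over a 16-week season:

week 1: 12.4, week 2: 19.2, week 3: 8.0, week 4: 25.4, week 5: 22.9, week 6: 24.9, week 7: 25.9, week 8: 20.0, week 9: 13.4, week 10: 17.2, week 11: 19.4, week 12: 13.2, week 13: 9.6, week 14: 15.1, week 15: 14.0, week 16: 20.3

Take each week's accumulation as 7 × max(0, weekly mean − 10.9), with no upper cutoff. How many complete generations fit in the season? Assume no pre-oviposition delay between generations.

5 generations

Weekly DD (7 × max(0, T̄ − 10.9)): 10.5, 58.1, 0.0, 101.5, 84.0, 98.0, 105.0, 63.7, 17.5, 44.1, 59.5, 16.1, 0.0, 29.4, 21.7, 65.8.
Season total = 774.9 DD.
Complete generations = ⌊774.9 / 135⌋ = 5.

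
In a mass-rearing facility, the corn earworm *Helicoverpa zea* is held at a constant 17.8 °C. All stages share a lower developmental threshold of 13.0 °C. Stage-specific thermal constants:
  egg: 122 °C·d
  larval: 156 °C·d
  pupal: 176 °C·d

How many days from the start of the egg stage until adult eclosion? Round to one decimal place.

94.6 days

Daily accumulation at 17.8 °C = 17.8 − 13.0 = 4.8 DD/day.
Total K = 122 + 156 + 176 = 454 DD.
Total duration = 454 / 4.8 = 94.583 ≈ 94.6 days.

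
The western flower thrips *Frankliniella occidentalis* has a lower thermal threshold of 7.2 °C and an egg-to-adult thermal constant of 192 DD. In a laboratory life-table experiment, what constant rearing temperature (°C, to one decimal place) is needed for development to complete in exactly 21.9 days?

16.0 °C

Required daily accumulation = 192 / 21.9 = 8.767 DD/day.
T = T_base + 8.767 = 7.2 + 8.767 = 15.967 ≈ 16.0 °C.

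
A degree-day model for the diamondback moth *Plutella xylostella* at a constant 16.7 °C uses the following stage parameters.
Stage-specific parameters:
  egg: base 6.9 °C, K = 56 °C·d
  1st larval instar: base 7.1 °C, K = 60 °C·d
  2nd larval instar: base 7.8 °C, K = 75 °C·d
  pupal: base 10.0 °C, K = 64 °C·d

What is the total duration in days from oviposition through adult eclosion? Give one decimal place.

29.9 days

egg: 56 / (16.7 − 6.9) = 56 / 9.8 = 5.714 d.
1st larval instar: 60 / (16.7 − 7.1) = 60 / 9.6 = 6.250 d.
2nd larval instar: 75 / (16.7 − 7.8) = 75 / 8.9 = 8.427 d.
pupal: 64 / (16.7 − 10.0) = 64 / 6.7 = 9.552 d.
Sum = 29.943 ≈ 29.9 days.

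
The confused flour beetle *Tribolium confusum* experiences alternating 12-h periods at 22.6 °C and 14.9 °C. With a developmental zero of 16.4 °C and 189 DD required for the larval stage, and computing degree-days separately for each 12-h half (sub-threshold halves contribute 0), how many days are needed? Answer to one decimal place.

Day half: max(0, 22.6 − 16.4) × 0.5 = 6.2 × 0.5 = 3.10 DD.
Night half: max(0, 14.9 − 16.4) × 0.5 = 0.0 × 0.5 = 0.00 DD.
Per 24 h: 3.10 DD/day.
Duration = 189 / 3.10 = 60.968 ≈ 61.0 days.

61.0 days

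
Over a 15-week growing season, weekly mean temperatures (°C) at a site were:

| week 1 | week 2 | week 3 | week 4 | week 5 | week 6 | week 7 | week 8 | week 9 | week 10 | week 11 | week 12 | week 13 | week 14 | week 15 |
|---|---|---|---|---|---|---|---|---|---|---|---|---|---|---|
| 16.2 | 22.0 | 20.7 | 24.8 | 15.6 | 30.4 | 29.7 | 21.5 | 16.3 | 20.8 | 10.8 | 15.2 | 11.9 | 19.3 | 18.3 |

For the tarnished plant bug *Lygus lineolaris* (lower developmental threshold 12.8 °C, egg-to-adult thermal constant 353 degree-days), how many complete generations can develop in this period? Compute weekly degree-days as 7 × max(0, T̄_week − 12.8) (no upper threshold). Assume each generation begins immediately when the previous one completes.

Weekly DD (7 × max(0, T̄ − 12.8)): 23.8, 64.4, 55.3, 84.0, 19.6, 123.2, 118.3, 60.9, 24.5, 56.0, 0.0, 16.8, 0.0, 45.5, 38.5.
Season total = 730.8 DD.
Complete generations = ⌊730.8 / 353⌋ = 2.

2 generations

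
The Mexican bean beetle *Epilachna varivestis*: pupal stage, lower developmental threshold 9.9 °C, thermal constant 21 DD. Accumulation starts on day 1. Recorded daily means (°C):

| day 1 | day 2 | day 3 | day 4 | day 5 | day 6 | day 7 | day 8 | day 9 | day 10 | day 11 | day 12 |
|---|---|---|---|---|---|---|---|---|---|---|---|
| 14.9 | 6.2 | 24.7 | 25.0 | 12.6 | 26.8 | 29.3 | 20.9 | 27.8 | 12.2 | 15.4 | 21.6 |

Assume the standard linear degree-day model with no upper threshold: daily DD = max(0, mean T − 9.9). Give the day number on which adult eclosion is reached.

Daily DD above 9.9 °C: 5.0, 0.0, 14.8, 15.1, 2.7, 16.9, 19.4, 11.0, 17.9, 2.3, 5.5, 11.7.
Cumulative: 5.0, 5.0, 19.8, 34.9, 37.6, 54.5, 73.9, 84.9, 102.8, 105.1, 110.6, 122.3.
The total first reaches 21 DD on day 4.

day 4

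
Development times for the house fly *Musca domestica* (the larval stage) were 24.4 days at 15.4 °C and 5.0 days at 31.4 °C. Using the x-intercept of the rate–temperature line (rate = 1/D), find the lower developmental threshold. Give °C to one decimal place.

11.3 °C

Linear rate model ⇒ the product D·(T − T_b) is constant across temperatures.
24.4·(15.4 − T_b) = 5.0·(31.4 − T_b)
T_b = (24.4·15.4 − 5.0·31.4) / (24.4 − 5.0) = 218.76 / 19.4 = 11.276 °C ≈ 11.3 °C.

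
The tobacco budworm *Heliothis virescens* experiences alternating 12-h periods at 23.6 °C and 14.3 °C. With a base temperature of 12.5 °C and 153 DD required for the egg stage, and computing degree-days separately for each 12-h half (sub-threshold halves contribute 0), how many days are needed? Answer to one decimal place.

Day half: max(0, 23.6 − 12.5) × 0.5 = 11.1 × 0.5 = 5.55 DD.
Night half: max(0, 14.3 − 12.5) × 0.5 = 1.8 × 0.5 = 0.90 DD.
Per 24 h: 6.45 DD/day.
Duration = 153 / 6.45 = 23.721 ≈ 23.7 days.

23.7 days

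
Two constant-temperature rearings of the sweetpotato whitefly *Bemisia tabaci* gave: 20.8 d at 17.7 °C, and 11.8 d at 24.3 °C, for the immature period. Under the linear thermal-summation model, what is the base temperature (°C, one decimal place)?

Equal thermal constants: D₁(T₁ − T_b) = D₂(T₂ − T_b).
20.8·(17.7 − T_b) = 11.8·(24.3 − T_b)
T_b = (20.8·17.7 − 11.8·24.3) / (20.8 − 11.8) = 81.42 / 9.0 = 9.047 °C ≈ 9.0 °C.

9.0 °C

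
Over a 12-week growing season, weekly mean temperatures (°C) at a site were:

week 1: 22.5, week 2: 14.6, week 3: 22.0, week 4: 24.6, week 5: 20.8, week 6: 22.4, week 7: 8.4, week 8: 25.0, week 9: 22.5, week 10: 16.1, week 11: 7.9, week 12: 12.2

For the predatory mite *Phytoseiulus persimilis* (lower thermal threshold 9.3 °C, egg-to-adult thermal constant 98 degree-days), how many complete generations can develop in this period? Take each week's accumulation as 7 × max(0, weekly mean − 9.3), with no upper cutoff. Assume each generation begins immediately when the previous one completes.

7 generations

Weekly DD (7 × max(0, T̄ − 9.3)): 92.4, 37.1, 88.9, 107.1, 80.5, 91.7, 0.0, 109.9, 92.4, 47.6, 0.0, 20.3.
Season total = 767.9 DD.
Complete generations = ⌊767.9 / 98⌋ = 7.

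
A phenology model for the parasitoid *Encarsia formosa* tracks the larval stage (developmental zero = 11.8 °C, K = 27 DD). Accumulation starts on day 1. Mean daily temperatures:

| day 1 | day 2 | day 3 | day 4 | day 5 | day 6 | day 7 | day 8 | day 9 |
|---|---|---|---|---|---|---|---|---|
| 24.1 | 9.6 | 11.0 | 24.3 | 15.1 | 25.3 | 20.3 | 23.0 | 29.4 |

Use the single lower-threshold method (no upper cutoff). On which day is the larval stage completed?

day 5

Daily DD above 11.8 °C: 12.3, 0.0, 0.0, 12.5, 3.3, 13.5, 8.5, 11.2, 17.6.
Cumulative: 12.3, 12.3, 12.3, 24.8, 28.1, 41.6, 50.1, 61.3, 78.9.
The total first reaches 27 DD on day 5.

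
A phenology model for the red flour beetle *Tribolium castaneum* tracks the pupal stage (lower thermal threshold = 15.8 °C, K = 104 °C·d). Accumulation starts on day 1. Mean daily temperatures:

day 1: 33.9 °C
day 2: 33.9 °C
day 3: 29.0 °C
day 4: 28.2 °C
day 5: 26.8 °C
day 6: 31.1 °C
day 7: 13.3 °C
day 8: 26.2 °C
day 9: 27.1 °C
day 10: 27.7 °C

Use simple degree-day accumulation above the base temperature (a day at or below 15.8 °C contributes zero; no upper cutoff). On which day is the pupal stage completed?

day 9

Daily DD above 15.8 °C: 18.1, 18.1, 13.2, 12.4, 11.0, 15.3, 0.0, 10.4, 11.3, 11.9.
Cumulative: 18.1, 36.2, 49.4, 61.8, 72.8, 88.1, 88.1, 98.5, 109.8, 121.7.
The total first reaches 104 DD on day 9.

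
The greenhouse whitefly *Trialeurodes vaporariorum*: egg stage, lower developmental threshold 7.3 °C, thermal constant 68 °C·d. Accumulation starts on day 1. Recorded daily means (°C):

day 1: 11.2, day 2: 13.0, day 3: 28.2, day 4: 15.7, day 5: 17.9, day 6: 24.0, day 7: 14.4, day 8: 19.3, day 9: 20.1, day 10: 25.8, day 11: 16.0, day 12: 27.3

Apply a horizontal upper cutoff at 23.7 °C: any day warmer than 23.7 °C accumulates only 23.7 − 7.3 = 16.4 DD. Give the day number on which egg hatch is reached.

day 7

Daily DD above 7.3 °C (capped at 16.4): 3.9, 5.7, 16.4, 8.4, 10.6, 16.4, 7.1, 12.0, 12.8, 16.4, 8.7, 16.4.
Cumulative: 3.9, 9.6, 26.0, 34.4, 45.0, 61.4, 68.5, 80.5, 93.3, 109.7, 118.4, 134.8.
The total first reaches 68 DD on day 7.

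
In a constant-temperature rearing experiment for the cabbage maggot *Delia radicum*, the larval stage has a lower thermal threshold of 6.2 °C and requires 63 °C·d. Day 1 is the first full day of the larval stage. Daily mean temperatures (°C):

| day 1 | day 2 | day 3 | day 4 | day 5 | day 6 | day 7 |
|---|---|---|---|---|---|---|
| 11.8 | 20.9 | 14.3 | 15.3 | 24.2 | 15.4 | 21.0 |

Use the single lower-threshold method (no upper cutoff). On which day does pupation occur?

day 6

Daily DD above 6.2 °C: 5.6, 14.7, 8.1, 9.1, 18.0, 9.2, 14.8.
Cumulative: 5.6, 20.3, 28.4, 37.5, 55.5, 64.7, 79.5.
The total first reaches 63 DD on day 6.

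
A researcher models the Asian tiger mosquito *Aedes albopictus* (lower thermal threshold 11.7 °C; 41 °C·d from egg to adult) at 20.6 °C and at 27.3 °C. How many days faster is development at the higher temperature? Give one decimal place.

2.0 days

At 20.6 °C: 41 / (20.6 − 11.7) = 41 / 8.9 = 4.607 d.
At 27.3 °C: 41 / (27.3 − 11.7) = 41 / 15.6 = 2.628 d.
Difference = |4.607 − 2.628| = 1.979 ≈ 2.0 days.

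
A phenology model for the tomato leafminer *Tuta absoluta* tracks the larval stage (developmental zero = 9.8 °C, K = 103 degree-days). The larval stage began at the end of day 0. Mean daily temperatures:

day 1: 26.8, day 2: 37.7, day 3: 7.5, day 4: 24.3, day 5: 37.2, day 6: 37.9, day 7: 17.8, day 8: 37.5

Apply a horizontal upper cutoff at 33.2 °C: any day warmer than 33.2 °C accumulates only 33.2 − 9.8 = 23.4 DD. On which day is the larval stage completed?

day 7

Daily DD above 9.8 °C (capped at 23.4): 17.0, 23.4, 0.0, 14.5, 23.4, 23.4, 8.0, 23.4.
Cumulative: 17.0, 40.4, 40.4, 54.9, 78.3, 101.7, 109.7, 133.1.
The total first reaches 103 DD on day 7.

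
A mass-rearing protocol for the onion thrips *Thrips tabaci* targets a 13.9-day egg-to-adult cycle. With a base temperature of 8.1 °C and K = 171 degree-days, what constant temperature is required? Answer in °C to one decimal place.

Required daily accumulation = 171 / 13.9 = 12.302 DD/day.
T = T_base + 12.302 = 8.1 + 12.302 = 20.402 ≈ 20.4 °C.

20.4 °C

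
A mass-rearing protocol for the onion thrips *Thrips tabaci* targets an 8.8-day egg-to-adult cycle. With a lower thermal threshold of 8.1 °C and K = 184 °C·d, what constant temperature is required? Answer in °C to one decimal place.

Required daily accumulation = 184 / 8.8 = 20.909 DD/day.
T = T_base + 20.909 = 8.1 + 20.909 = 29.009 ≈ 29.0 °C.

29.0 °C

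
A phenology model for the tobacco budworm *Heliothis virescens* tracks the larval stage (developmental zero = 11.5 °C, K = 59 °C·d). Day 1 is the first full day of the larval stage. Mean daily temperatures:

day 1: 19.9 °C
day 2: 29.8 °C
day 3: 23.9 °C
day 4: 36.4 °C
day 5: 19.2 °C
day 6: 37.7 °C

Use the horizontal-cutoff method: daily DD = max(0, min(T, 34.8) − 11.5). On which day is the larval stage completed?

Daily DD above 11.5 °C (capped at 23.3): 8.4, 18.3, 12.4, 23.3, 7.7, 23.3.
Cumulative: 8.4, 26.7, 39.1, 62.4, 70.1, 93.4.
The total first reaches 59 DD on day 4.

day 4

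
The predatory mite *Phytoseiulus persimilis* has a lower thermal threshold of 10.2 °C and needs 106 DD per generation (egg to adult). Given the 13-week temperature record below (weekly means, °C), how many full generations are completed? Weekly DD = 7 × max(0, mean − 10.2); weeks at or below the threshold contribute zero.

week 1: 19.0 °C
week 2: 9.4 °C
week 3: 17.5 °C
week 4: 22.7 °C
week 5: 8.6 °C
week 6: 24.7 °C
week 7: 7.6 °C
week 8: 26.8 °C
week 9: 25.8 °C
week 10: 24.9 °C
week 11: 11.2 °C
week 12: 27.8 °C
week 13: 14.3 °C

7 generations

Weekly DD (7 × max(0, T̄ − 10.2)): 61.6, 0.0, 51.1, 87.5, 0.0, 101.5, 0.0, 116.2, 109.2, 102.9, 7.0, 123.2, 28.7.
Season total = 788.9 DD.
Complete generations = ⌊788.9 / 106⌋ = 7.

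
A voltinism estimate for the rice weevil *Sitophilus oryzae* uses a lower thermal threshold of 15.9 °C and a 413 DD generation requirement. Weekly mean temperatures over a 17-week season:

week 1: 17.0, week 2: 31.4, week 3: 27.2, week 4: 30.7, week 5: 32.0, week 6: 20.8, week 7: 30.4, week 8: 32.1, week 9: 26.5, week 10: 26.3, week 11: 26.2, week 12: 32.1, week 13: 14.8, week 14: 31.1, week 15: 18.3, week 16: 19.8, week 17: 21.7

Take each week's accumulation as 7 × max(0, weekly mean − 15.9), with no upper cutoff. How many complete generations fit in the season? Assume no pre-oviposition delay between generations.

2 generations

Weekly DD (7 × max(0, T̄ − 15.9)): 7.7, 108.5, 79.1, 103.6, 112.7, 34.3, 101.5, 113.4, 74.2, 72.8, 72.1, 113.4, 0.0, 106.4, 16.8, 27.3, 40.6.
Season total = 1184.4 DD.
Complete generations = ⌊1184.4 / 413⌋ = 2.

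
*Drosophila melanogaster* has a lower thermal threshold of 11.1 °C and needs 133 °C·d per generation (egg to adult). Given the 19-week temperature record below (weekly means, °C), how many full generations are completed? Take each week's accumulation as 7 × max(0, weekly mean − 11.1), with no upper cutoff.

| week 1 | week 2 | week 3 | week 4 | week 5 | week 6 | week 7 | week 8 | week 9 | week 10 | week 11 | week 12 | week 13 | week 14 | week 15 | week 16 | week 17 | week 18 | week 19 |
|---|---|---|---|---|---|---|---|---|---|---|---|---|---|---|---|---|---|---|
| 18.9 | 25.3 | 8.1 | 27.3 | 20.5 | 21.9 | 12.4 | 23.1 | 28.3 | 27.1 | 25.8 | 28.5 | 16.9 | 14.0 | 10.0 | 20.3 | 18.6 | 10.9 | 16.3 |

Weekly DD (7 × max(0, T̄ − 11.1)): 54.6, 99.4, 0.0, 113.4, 65.8, 75.6, 9.1, 84.0, 120.4, 112.0, 102.9, 121.8, 40.6, 20.3, 0.0, 64.4, 52.5, 0.0, 36.4.
Season total = 1173.2 DD.
Complete generations = ⌊1173.2 / 133⌋ = 8.

8 generations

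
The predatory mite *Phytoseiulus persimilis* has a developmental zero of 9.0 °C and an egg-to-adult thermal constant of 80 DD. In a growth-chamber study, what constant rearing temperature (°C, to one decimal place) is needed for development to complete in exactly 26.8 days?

Required daily accumulation = 80 / 26.8 = 2.985 DD/day.
T = T_base + 2.985 = 9.0 + 2.985 = 11.985 ≈ 12.0 °C.

12.0 °C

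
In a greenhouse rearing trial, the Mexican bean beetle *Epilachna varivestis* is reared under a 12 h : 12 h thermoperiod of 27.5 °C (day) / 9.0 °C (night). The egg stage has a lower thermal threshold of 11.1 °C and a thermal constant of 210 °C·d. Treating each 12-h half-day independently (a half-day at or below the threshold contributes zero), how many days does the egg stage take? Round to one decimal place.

25.6 days

Day half: max(0, 27.5 − 11.1) × 0.5 = 16.4 × 0.5 = 8.20 DD.
Night half: max(0, 9.0 − 11.1) × 0.5 = 0.0 × 0.5 = 0.00 DD.
Per 24 h: 8.20 DD/day.
Duration = 210 / 8.20 = 25.610 ≈ 25.6 days.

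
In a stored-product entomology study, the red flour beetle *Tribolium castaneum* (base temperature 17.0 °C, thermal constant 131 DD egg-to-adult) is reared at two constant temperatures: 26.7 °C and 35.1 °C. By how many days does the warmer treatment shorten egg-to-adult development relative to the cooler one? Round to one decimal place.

At 26.7 °C: 131 / (26.7 − 17.0) = 131 / 9.7 = 13.505 d.
At 35.1 °C: 131 / (35.1 − 17.0) = 131 / 18.1 = 7.238 d.
Difference = |13.505 − 7.238| = 6.268 ≈ 6.3 days.

6.3 days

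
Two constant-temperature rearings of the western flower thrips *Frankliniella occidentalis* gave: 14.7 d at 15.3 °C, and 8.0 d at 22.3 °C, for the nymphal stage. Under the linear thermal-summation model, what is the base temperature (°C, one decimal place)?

6.9 °C

Under the model K = D·(T − T_b), so D₁·(T₁ − T_b) = D₂·(T₂ − T_b).
14.7·(15.3 − T_b) = 8.0·(22.3 − T_b)
T_b = (14.7·15.3 − 8.0·22.3) / (14.7 − 8.0) = 46.51 / 6.7 = 6.942 °C ≈ 6.9 °C.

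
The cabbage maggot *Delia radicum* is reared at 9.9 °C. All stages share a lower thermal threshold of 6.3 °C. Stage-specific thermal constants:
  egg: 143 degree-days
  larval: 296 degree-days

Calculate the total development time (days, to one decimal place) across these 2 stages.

Daily accumulation at 9.9 °C = 9.9 − 6.3 = 3.6 DD/day.
Total K = 143 + 296 = 439 DD.
Total duration = 439 / 3.6 = 121.944 ≈ 121.9 days.

121.9 days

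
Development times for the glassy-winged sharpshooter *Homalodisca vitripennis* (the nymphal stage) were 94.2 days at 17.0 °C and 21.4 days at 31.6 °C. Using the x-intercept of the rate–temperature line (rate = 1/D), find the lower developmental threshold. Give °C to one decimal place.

Under the model K = D·(T − T_b), so D₁·(T₁ − T_b) = D₂·(T₂ − T_b).
94.2·(17.0 − T_b) = 21.4·(31.6 − T_b)
T_b = (94.2·17.0 − 21.4·31.6) / (94.2 − 21.4) = 925.16 / 72.8 = 12.708 °C ≈ 12.7 °C.

12.7 °C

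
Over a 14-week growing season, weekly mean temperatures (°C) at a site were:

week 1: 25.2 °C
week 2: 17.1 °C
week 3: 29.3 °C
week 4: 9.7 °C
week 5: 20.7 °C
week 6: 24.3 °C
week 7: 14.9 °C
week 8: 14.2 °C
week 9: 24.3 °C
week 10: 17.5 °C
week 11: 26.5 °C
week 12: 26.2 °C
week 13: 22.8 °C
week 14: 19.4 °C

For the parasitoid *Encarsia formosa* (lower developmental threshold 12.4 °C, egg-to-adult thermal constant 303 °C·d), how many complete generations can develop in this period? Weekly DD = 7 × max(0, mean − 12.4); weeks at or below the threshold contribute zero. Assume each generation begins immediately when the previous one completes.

Weekly DD (7 × max(0, T̄ − 12.4)): 89.6, 32.9, 118.3, 0.0, 58.1, 83.3, 17.5, 12.6, 83.3, 35.7, 98.7, 96.6, 72.8, 49.0.
Season total = 848.4 DD.
Complete generations = ⌊848.4 / 303⌋ = 2.

2 generations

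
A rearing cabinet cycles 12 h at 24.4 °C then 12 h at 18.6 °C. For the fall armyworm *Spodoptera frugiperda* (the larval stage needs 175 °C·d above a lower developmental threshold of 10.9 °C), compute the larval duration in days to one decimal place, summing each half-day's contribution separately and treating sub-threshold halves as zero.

Day half: max(0, 24.4 − 10.9) × 0.5 = 13.5 × 0.5 = 6.75 DD.
Night half: max(0, 18.6 − 10.9) × 0.5 = 7.7 × 0.5 = 3.85 DD.
Per 24 h: 10.60 DD/day.
Duration = 175 / 10.60 = 16.509 ≈ 16.5 days.

16.5 days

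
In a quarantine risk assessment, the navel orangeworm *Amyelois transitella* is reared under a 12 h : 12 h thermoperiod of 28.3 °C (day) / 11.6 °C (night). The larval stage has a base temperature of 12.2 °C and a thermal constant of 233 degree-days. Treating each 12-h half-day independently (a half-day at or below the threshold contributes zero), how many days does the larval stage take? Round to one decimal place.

Day half: max(0, 28.3 − 12.2) × 0.5 = 16.1 × 0.5 = 8.05 DD.
Night half: max(0, 11.6 − 12.2) × 0.5 = 0.0 × 0.5 = 0.00 DD.
Per 24 h: 8.05 DD/day.
Duration = 233 / 8.05 = 28.944 ≈ 28.9 days.

28.9 days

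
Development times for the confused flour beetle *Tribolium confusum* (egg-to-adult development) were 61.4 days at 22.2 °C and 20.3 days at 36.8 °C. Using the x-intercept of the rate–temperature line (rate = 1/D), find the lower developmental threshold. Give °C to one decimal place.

Under the model K = D·(T − T_b), so D₁·(T₁ − T_b) = D₂·(T₂ − T_b).
61.4·(22.2 − T_b) = 20.3·(36.8 − T_b)
T_b = (61.4·22.2 − 20.3·36.8) / (61.4 − 20.3) = 616.04 / 41.1 = 14.989 °C ≈ 15.0 °C.

15.0 °C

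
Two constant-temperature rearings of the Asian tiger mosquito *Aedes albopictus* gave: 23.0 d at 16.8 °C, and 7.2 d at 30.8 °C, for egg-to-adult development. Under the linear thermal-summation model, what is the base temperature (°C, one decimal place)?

10.4 °C

Linear rate model ⇒ the product D·(T − T_b) is constant across temperatures.
23.0·(16.8 − T_b) = 7.2·(30.8 − T_b)
T_b = (23.0·16.8 − 7.2·30.8) / (23.0 − 7.2) = 164.64 / 15.8 = 10.420 °C ≈ 10.4 °C.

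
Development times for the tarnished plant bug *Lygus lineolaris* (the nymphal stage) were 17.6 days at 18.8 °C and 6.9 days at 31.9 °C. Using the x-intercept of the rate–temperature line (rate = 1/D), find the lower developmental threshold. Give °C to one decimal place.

Linear rate model ⇒ the product D·(T − T_b) is constant across temperatures.
17.6·(18.8 − T_b) = 6.9·(31.9 − T_b)
T_b = (17.6·18.8 − 6.9·31.9) / (17.6 − 6.9) = 110.77 / 10.7 = 10.352 °C ≈ 10.4 °C.

10.4 °C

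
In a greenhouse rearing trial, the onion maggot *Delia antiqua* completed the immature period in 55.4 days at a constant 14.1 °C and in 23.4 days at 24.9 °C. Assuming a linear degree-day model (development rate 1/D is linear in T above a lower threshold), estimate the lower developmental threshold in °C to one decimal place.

Under the model K = D·(T − T_b), so D₁·(T₁ − T_b) = D₂·(T₂ − T_b).
55.4·(14.1 − T_b) = 23.4·(24.9 − T_b)
T_b = (55.4·14.1 − 23.4·24.9) / (55.4 − 23.4) = 198.48 / 32.0 = 6.203 °C ≈ 6.2 °C.

6.2 °C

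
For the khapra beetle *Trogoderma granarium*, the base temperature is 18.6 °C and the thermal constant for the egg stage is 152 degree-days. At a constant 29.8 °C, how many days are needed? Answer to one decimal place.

Daily accumulation = 29.8 − 18.6 = 11.2 DD/day.
Duration = 152 / 11.2 = 13.571 ≈ 13.6 days.

13.6 days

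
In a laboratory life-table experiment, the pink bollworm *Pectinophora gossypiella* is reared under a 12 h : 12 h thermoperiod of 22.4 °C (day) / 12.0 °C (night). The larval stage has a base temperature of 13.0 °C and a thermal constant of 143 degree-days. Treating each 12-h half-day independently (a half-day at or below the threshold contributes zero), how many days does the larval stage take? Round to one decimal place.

30.4 days

Day half: max(0, 22.4 − 13.0) × 0.5 = 9.4 × 0.5 = 4.70 DD.
Night half: max(0, 12.0 − 13.0) × 0.5 = 0.0 × 0.5 = 0.00 DD.
Per 24 h: 4.70 DD/day.
Duration = 143 / 4.70 = 30.426 ≈ 30.4 days.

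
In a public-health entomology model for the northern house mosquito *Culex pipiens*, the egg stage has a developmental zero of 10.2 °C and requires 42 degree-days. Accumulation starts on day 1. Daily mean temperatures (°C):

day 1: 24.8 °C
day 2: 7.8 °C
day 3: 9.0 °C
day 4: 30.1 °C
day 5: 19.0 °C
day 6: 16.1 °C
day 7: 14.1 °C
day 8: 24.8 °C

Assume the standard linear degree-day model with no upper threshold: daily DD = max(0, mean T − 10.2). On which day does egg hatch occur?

day 5

Daily DD above 10.2 °C: 14.6, 0.0, 0.0, 19.9, 8.8, 5.9, 3.9, 14.6.
Cumulative: 14.6, 14.6, 14.6, 34.5, 43.3, 49.2, 53.1, 67.7.
The total first reaches 42 DD on day 5.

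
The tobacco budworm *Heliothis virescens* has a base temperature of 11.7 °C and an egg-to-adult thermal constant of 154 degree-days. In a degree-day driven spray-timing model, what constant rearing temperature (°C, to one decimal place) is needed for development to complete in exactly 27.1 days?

17.4 °C

Required daily accumulation = 154 / 27.1 = 5.683 DD/day.
T = T_base + 5.683 = 11.7 + 5.683 = 17.383 ≈ 17.4 °C.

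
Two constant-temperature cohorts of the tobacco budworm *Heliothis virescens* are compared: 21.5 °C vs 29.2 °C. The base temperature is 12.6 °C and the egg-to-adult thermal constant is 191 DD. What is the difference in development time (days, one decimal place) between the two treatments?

At 21.5 °C: 191 / (21.5 − 12.6) = 191 / 8.9 = 21.461 d.
At 29.2 °C: 191 / (29.2 − 12.6) = 191 / 16.6 = 11.506 d.
Difference = |21.461 − 11.506| = 9.955 ≈ 10.0 days.

10.0 days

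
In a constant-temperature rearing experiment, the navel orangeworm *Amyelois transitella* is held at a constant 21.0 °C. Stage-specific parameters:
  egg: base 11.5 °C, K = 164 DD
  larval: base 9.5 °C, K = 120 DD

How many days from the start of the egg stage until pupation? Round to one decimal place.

27.7 days

egg: 164 / (21.0 − 11.5) = 164 / 9.5 = 17.263 d.
larval: 120 / (21.0 − 9.5) = 120 / 11.5 = 10.435 d.
Sum = 27.698 ≈ 27.7 days.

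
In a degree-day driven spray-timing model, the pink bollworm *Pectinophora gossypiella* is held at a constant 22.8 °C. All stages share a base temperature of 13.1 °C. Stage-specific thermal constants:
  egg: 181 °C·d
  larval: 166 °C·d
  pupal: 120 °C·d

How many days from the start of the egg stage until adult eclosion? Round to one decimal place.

Daily accumulation at 22.8 °C = 22.8 − 13.1 = 9.7 DD/day.
Total K = 181 + 166 + 120 = 467 DD.
Total duration = 467 / 9.7 = 48.144 ≈ 48.1 days.

48.1 days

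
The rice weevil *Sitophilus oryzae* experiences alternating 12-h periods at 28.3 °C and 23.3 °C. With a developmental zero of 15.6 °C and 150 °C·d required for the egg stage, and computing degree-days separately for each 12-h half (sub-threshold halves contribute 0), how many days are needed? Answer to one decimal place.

Day half: max(0, 28.3 − 15.6) × 0.5 = 12.7 × 0.5 = 6.35 DD.
Night half: max(0, 23.3 − 15.6) × 0.5 = 7.7 × 0.5 = 3.85 DD.
Per 24 h: 10.20 DD/day.
Duration = 150 / 10.20 = 14.706 ≈ 14.7 days.

14.7 days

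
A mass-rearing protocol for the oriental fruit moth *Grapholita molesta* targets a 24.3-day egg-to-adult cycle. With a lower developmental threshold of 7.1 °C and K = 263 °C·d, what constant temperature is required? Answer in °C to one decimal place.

Required daily accumulation = 263 / 24.3 = 10.823 DD/day.
T = T_base + 10.823 = 7.1 + 10.823 = 17.923 ≈ 17.9 °C.

17.9 °C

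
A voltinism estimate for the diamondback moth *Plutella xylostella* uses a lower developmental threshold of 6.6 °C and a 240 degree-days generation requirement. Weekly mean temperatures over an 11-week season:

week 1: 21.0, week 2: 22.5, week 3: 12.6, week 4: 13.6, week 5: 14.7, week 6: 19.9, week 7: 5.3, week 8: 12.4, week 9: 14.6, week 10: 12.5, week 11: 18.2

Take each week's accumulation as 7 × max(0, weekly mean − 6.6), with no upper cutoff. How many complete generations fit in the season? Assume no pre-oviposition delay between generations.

2 generations

Weekly DD (7 × max(0, T̄ − 6.6)): 100.8, 111.3, 42.0, 49.0, 56.7, 93.1, 0.0, 40.6, 56.0, 41.3, 81.2.
Season total = 672.0 DD.
Complete generations = ⌊672.0 / 240⌋ = 2.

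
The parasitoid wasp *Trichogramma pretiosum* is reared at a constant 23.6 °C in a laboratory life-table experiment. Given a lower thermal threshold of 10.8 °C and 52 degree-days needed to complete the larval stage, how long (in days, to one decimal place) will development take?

4.1 days

Daily accumulation = 23.6 − 10.8 = 12.8 DD/day.
Duration = 52 / 12.8 = 4.062 ≈ 4.1 days.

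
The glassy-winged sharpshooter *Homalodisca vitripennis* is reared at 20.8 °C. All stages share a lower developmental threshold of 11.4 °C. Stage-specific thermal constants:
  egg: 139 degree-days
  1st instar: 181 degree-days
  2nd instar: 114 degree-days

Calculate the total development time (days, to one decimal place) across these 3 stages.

Daily accumulation at 20.8 °C = 20.8 − 11.4 = 9.4 DD/day.
Total K = 139 + 181 + 114 = 434 DD.
Total duration = 434 / 9.4 = 46.170 ≈ 46.2 days.

46.2 days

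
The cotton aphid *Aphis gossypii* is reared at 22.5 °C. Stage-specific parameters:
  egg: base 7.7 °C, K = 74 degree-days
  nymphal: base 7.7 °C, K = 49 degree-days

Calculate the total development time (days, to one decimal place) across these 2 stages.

egg: 74 / (22.5 − 7.7) = 74 / 14.8 = 5.000 d.
nymphal: 49 / (22.5 − 7.7) = 49 / 14.8 = 3.311 d.
Sum = 8.311 ≈ 8.3 days.

8.3 days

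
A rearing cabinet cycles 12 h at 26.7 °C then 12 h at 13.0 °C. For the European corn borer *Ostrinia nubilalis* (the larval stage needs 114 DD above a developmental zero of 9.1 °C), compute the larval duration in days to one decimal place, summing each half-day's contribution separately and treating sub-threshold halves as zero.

10.6 days

Day half: max(0, 26.7 − 9.1) × 0.5 = 17.6 × 0.5 = 8.80 DD.
Night half: max(0, 13.0 − 9.1) × 0.5 = 3.9 × 0.5 = 1.95 DD.
Per 24 h: 10.75 DD/day.
Duration = 114 / 10.75 = 10.605 ≈ 10.6 days.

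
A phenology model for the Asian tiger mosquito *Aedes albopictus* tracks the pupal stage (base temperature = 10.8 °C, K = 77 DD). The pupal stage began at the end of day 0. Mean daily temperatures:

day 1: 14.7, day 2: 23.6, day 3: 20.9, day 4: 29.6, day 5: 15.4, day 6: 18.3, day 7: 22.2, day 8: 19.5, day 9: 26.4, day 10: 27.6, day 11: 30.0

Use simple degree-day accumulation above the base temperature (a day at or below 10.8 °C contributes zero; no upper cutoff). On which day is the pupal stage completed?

Daily DD above 10.8 °C: 3.9, 12.8, 10.1, 18.8, 4.6, 7.5, 11.4, 8.7, 15.6, 16.8, 19.2.
Cumulative: 3.9, 16.7, 26.8, 45.6, 50.2, 57.7, 69.1, 77.8, 93.4, 110.2, 129.4.
The total first reaches 77 DD on day 8.

day 8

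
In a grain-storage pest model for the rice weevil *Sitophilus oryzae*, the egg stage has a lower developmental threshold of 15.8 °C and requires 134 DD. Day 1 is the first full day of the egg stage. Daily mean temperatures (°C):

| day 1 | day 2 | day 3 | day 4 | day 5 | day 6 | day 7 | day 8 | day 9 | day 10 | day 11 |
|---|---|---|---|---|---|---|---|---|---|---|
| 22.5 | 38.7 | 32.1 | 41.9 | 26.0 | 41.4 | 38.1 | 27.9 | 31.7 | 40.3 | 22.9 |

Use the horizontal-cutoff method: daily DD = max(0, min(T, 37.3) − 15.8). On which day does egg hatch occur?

Daily DD above 15.8 °C (capped at 21.5): 6.7, 21.5, 16.3, 21.5, 10.2, 21.5, 21.5, 12.1, 15.9, 21.5, 7.1.
Cumulative: 6.7, 28.2, 44.5, 66.0, 76.2, 97.7, 119.2, 131.3, 147.2, 168.7, 175.8.
The total first reaches 134 DD on day 9.

day 9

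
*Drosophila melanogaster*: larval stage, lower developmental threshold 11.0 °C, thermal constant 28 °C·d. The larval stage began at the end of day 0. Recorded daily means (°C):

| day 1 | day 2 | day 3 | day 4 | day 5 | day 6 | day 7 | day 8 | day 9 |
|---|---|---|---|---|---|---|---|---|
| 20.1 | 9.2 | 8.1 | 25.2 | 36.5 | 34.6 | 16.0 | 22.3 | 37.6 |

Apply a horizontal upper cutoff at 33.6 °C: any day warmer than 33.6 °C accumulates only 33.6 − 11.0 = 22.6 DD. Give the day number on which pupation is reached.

day 5

Daily DD above 11.0 °C (capped at 22.6): 9.1, 0.0, 0.0, 14.2, 22.6, 22.6, 5.0, 11.3, 22.6.
Cumulative: 9.1, 9.1, 9.1, 23.3, 45.9, 68.5, 73.5, 84.8, 107.4.
The total first reaches 28 DD on day 5.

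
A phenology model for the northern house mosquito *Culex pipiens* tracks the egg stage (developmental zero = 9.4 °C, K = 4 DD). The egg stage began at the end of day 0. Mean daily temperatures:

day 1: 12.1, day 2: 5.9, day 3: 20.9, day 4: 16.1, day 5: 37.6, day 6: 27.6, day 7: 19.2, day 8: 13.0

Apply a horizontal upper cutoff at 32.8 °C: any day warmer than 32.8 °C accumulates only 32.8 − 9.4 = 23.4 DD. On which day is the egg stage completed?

day 3

Daily DD above 9.4 °C (capped at 23.4): 2.7, 0.0, 11.5, 6.7, 23.4, 18.2, 9.8, 3.6.
Cumulative: 2.7, 2.7, 14.2, 20.9, 44.3, 62.5, 72.3, 75.9.
The total first reaches 4 DD on day 3.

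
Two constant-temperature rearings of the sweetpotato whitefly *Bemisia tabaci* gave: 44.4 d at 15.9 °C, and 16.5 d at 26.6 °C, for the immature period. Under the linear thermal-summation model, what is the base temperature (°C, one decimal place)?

Equal thermal constants: D₁(T₁ − T_b) = D₂(T₂ − T_b).
44.4·(15.9 − T_b) = 16.5·(26.6 − T_b)
T_b = (44.4·15.9 − 16.5·26.6) / (44.4 − 16.5) = 267.06 / 27.9 = 9.572 °C ≈ 9.6 °C.

9.6 °C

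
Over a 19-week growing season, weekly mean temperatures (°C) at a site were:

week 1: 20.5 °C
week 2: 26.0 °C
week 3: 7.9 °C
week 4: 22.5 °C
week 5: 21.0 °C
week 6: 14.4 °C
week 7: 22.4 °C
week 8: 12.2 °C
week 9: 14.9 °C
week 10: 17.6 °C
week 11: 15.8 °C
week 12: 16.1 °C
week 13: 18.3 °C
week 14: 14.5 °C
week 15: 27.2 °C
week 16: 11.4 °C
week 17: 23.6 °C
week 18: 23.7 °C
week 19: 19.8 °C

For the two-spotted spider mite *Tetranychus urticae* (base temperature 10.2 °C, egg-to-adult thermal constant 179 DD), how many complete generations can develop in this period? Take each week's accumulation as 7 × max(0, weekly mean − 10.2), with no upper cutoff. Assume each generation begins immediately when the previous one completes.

6 generations

Weekly DD (7 × max(0, T̄ − 10.2)): 72.1, 110.6, 0.0, 86.1, 75.6, 29.4, 85.4, 14.0, 32.9, 51.8, 39.2, 41.3, 56.7, 30.1, 119.0, 8.4, 93.8, 94.5, 67.2.
Season total = 1108.1 DD.
Complete generations = ⌊1108.1 / 179⌋ = 6.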